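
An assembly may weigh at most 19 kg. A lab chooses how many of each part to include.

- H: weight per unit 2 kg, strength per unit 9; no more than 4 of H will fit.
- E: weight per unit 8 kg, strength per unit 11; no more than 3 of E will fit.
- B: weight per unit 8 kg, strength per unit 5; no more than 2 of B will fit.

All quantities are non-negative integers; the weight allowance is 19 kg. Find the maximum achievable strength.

47

4×H and 1×B: weight 16 ≤ 19, strength 4·9 + 1·5 = 41.
4×H and 1×E: weight 16 ≤ 19, strength 4·9 + 1·11 = 47.
Best is 47.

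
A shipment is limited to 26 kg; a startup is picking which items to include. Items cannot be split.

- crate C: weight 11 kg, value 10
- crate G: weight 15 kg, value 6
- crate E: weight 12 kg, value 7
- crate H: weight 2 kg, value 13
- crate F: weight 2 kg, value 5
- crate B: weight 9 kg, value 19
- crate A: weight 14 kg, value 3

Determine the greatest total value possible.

Take crate C, crate H, crate F, and crate B: weight 11 + 2 + 2 + 9 = 24 ≤ 26, value 10 + 13 + 5 + 19 = 47.
No other feasible combination does better.

47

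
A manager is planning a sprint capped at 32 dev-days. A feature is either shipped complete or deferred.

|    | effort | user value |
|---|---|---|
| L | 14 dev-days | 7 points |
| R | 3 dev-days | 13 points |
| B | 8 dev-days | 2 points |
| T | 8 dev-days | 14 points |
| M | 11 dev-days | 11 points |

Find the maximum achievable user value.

Allowing fractional choices, the relaxed optimum would be about 43.0, but features are indivisible.
R + T + M: effort 3 + 8 + 11 = 22 ≤ 32, user value 13 + 14 + 11 = 38.
R + B + T + M: effort 3 + 8 + 8 + 11 = 30 ≤ 32, user value 13 + 2 + 14 + 11 = 40.
Best is R, B, T, and M with total user value 40.

40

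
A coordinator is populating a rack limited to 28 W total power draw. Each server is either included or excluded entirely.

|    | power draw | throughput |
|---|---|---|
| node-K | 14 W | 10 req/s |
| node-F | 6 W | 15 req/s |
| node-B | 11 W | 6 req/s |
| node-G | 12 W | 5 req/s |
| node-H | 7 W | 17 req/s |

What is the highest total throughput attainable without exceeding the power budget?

node-K + node-F + node-H: power draw 14 + 6 + 7 = 27 ≤ 28, throughput 10 + 15 + 17 = 42.
node-F + node-G + node-H: power draw 6 + 12 + 7 = 25 ≤ 28, throughput 15 + 5 + 17 = 37.
node-F + node-B + node-H: power draw 6 + 11 + 7 = 24 ≤ 28, throughput 15 + 6 + 17 = 38.
Best is node-K, node-F, and node-H with total throughput 42.

42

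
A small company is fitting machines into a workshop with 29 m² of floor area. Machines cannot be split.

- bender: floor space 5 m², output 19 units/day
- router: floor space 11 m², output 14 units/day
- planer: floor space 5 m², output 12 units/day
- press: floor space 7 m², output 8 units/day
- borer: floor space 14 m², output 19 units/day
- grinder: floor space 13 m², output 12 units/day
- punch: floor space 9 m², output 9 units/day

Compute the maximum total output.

Allowing fractional choices, the relaxed optimum would be about 56.4, but machines are indivisible.
bender + router + planer + press: floor space 5 + 11 + 5 + 7 = 28 ≤ 29, output 19 + 14 + 12 + 8 = 53.
bender + planer + borer: floor space 5 + 5 + 14 = 24 ≤ 29, output 19 + 12 + 19 = 50.
bender + planer + press + punch: floor space 5 + 5 + 7 + 9 = 26 ≤ 29, output 19 + 12 + 8 + 9 = 48.
Best is bender, router, planer, and press with total output 53.

53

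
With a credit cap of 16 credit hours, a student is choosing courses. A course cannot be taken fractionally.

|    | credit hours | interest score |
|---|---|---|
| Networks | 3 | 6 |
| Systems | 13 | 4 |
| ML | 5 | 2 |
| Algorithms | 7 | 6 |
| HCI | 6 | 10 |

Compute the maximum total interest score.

22

Networks + Algorithms + HCI: credit hours 3 + 7 + 6 = 16 ≤ 16, interest score 6 + 6 + 10 = 22.
Networks + ML + HCI: credit hours 3 + 5 + 6 = 14 ≤ 16, interest score 6 + 2 + 10 = 18.
Networks + HCI: credit hours 3 + 6 = 9 ≤ 16, interest score 6 + 10 = 16.
Best is Networks, Algorithms, and HCI with total interest score 22.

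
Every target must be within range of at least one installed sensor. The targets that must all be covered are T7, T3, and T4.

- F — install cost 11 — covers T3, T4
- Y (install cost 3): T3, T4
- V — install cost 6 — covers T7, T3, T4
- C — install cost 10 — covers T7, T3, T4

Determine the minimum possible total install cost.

6

The greedy cost-per-new-target heuristic would pick Y and V for 9, but a cheaper cover exists.
V alone covers T7, T3, T4 — every target.
Total install cost: 6.
No cover costs less than 6.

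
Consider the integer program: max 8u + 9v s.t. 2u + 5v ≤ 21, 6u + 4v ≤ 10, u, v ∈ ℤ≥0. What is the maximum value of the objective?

18

(u,v)=(0,2) is feasible, giving 18.
(u,v)=(1,1) is feasible, giving 17.
(u,v)=(0,1) is feasible, giving 9.
Maximum is 18 at (u,v)=(0,2).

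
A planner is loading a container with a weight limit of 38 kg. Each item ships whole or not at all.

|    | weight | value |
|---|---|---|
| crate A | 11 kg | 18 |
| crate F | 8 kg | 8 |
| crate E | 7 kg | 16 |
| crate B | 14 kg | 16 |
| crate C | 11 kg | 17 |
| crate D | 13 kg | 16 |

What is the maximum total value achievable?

This is an integer program with binary decision variables.
Allowing fractional choices, the relaxed optimum would be about 62.1, but items are indivisible.
crate A + crate E + crate C: weight 11 + 7 + 11 = 29 ≤ 38, value 18 + 16 + 17 = 51.
crate A + crate C + crate D: weight 11 + 11 + 13 = 35 ≤ 38, value 18 + 17 + 16 = 51.
crate A + crate F + crate E + crate C: weight 11 + 8 + 7 + 11 = 37 ≤ 38, value 18 + 8 + 16 + 17 = 59.
Best is crate A, crate F, crate E, and crate C with total value 59.

59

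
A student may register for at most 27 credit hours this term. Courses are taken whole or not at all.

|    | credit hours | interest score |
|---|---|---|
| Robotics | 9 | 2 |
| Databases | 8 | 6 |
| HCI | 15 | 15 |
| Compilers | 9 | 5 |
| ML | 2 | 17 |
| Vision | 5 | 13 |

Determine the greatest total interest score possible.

This is an integer program with binary decision variables.
Take HCI, ML, and Vision: credit hours 15 + 2 + 5 = 22 ≤ 27, interest score 15 + 17 + 13 = 45.
No other feasible combination does better.

45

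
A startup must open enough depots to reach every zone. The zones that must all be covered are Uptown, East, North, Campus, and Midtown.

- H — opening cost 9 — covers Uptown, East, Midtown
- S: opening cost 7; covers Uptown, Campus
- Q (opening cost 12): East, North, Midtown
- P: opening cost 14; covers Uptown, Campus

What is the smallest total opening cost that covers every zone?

19

This is an integer covering problem.
The greedy cost-per-new-zone heuristic would pick H, S, and Q for 28, but a cheaper cover exists.
Choose S and Q: together they cover Uptown, East, North, Campus, Midtown — every zone.
Total opening cost: 7 + 12 = 19.
No cover costs less than 19.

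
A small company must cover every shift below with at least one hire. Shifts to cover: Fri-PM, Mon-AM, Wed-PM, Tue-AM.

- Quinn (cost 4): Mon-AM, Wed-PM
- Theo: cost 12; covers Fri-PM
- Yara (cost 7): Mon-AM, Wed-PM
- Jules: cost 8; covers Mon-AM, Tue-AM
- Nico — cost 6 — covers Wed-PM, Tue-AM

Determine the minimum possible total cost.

Choose Quinn, Theo, and Nico: together they cover Fri-PM, Mon-AM, Wed-PM, Tue-AM — every shift.
Total cost: 4 + 12 + 6 = 22.

22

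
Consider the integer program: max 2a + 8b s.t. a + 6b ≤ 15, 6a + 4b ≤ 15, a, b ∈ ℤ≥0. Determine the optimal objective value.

18

The continuous relaxation peaks at (0.938, 2.34) with value 20.62; rounding to a feasible lattice point costs some objective.
(a,b)=(1,2) is feasible, giving 18.
(a,b)=(0,2) is feasible, giving 16.
(a,b)=(1,1) is feasible, giving 10.
Maximum is 18 at (a,b)=(1,2).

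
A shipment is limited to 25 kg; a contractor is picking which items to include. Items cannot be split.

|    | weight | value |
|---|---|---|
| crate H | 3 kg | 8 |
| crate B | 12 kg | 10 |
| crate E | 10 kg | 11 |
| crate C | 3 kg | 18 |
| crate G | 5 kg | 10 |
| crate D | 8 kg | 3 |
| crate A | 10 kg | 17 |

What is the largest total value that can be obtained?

53

crate H + crate E + crate C + crate G: weight 3 + 10 + 3 + 5 = 21 ≤ 25, value 8 + 11 + 18 + 10 = 47.
crate H + crate C + crate G + crate A: weight 3 + 3 + 5 + 10 = 21 ≤ 25, value 8 + 18 + 10 + 17 = 53.
Best is crate H, crate C, crate G, and crate A with total value 53.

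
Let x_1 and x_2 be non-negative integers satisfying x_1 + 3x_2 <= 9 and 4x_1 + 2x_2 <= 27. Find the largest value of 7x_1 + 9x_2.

(x_1,x_2)=(6,1): 1·6+3·1=9≤9, 4·6+2·1=26≤27, objective 51.
(x_1,x_2)=(5,1): 1·5+3·1=8≤9, 4·5+2·1=22≤27, objective 44.
(x_1,x_2)=(6,0): 1·6+3·0=6≤9, 4·6+2·0=24≤27, objective 42.
No feasible integer point exceeds 51.

51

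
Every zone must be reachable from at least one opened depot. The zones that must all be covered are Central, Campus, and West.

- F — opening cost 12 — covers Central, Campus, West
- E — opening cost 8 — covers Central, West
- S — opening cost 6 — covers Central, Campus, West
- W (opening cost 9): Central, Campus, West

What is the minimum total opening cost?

6

S alone covers Central, Campus, West — every zone.
Total opening cost: 6.
No cover costs less than 6.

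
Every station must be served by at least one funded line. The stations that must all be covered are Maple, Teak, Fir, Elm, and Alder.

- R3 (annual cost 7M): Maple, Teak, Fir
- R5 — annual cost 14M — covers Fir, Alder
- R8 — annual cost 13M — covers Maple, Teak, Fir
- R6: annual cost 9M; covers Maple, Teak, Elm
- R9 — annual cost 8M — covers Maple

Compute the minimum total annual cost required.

23

This is a weighted set-cover instance.
Choose R5 and R6: together they cover Maple, Teak, Fir, Elm, Alder — every station.
Total annual cost: 14 + 9 = 23.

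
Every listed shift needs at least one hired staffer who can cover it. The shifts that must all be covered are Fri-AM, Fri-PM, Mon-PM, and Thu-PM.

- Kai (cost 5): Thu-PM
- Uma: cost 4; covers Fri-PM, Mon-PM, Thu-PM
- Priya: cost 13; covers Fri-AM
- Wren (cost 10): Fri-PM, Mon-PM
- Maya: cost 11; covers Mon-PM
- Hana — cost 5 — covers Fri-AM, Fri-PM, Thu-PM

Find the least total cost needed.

9

Choose Uma and Hana: together they cover Fri-AM, Fri-PM, Mon-PM, Thu-PM — every shift.
Total cost: 4 + 5 = 9.
No cover costs less than 9.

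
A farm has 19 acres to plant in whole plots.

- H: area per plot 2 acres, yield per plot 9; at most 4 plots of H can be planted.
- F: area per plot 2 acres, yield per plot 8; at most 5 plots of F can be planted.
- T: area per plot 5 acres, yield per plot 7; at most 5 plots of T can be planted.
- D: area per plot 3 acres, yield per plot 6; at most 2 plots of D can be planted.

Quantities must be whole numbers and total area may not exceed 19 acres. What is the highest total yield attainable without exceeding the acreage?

Take 4×H and 5×F: area 18 ≤ 19, yield 4·9 + 5·8 = 76.
H has the best ratio (9/2) and is taken to its limit of 4; remaining capacity is filled optimally with the others.

76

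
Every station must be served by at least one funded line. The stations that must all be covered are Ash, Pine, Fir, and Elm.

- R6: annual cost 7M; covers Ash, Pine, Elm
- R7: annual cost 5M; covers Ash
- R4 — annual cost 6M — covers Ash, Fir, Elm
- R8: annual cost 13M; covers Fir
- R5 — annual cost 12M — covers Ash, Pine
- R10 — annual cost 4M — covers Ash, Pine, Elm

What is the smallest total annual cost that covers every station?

10

Choose R4 and R10: together they cover Ash, Pine, Fir, Elm — every station.
Total annual cost: 6 + 4 = 10.
No cover costs less than 10.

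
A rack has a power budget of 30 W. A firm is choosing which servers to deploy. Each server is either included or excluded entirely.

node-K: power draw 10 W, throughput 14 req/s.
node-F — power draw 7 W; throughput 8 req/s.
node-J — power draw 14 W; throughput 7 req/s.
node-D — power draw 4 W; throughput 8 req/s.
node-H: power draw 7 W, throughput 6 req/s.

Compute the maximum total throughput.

node-K + node-J + node-D: power draw 10 + 14 + 4 = 28 ≤ 30, throughput 14 + 7 + 8 = 29.
node-K + node-F + node-D + node-H: power draw 10 + 7 + 4 + 7 = 28 ≤ 30, throughput 14 + 8 + 8 + 6 = 36.
node-K + node-F + node-D: power draw 10 + 7 + 4 = 21 ≤ 30, throughput 14 + 8 + 8 = 30.
Best is node-K, node-F, node-D, and node-H with total throughput 36.

36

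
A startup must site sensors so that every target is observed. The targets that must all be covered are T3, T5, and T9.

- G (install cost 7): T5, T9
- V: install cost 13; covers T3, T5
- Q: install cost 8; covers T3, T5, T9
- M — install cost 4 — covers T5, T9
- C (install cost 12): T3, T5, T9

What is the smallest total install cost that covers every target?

The greedy cost-per-new-target heuristic would pick M and Q for 12, but a cheaper cover exists.
Q alone covers T3, T5, T9 — every target.
Total install cost: 8.
No cover costs less than 8.

8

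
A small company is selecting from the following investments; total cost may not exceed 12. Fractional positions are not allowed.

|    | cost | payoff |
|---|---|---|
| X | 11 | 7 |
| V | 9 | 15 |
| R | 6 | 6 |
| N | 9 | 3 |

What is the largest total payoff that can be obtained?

15

This is a 0-1 knapsack instance.
Allowing fractional choices, the relaxed optimum would be about 18.0, but investments are indivisible.
V: cost 9 ≤ 12, payoff 15.
X: cost 11 ≤ 12, payoff 7.
Best is V with total payoff 15.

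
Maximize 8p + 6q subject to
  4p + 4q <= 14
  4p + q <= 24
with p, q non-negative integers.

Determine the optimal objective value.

The continuous relaxation peaks at (3.5, 0) with value 28.00; rounding to a feasible lattice point costs some objective.
(p,q)=(3,0) is feasible, giving 24.
(p,q)=(2,1) is feasible, giving 22.
No feasible integer point exceeds 24.

24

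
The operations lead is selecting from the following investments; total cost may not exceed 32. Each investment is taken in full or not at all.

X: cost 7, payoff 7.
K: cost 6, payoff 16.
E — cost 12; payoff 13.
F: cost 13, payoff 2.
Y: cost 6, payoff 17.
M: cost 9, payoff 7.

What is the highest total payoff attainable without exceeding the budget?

Treat it as a binary knapsack problem.
K + E + Y: cost 6 + 12 + 6 = 24 ≤ 32, payoff 16 + 13 + 17 = 46.
X + K + E + Y: cost 7 + 6 + 12 + 6 = 31 ≤ 32, payoff 7 + 16 + 13 + 17 = 53.
X + K + Y + M: cost 7 + 6 + 6 + 9 = 28 ≤ 32, payoff 7 + 16 + 17 + 7 = 47.
Best is X, K, E, and Y with total payoff 53.

53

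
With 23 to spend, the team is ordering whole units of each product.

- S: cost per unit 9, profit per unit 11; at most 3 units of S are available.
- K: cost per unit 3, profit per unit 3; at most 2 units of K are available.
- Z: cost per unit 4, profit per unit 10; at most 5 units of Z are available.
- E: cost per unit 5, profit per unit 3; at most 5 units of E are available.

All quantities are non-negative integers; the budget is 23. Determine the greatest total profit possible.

53

Take 1×K and 5×Z: cost 23 ≤ 23, profit 1·3 + 5·10 = 53.
Z has the best ratio (10/4) and is taken to its limit of 5; remaining capacity is filled optimally with the others.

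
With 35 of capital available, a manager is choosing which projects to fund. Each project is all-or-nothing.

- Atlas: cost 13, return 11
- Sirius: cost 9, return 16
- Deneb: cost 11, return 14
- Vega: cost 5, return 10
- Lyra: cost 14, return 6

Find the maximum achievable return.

41

Take Atlas, Sirius, and Deneb: cost 13 + 9 + 11 = 33 ≤ 35, return 11 + 16 + 14 = 41.
No other feasible combination does better.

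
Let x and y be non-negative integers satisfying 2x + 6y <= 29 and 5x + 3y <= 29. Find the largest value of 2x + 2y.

14

The continuous relaxation peaks at (3.62, 3.62) with value 14.50; rounding to a feasible lattice point costs some objective.
(x,y)=(4,3): 2·4+6·3=26≤29, 5·4+3·3=29≤29, objective 14.
(x,y)=(2,4): 2·2+6·4=28≤29, 5·2+3·4=22≤29, objective 12.
(x,y)=(4,2): 2·4+6·2=20≤29, 5·4+3·2=26≤29, objective 12.
The best lattice point is (4,3), giving 14.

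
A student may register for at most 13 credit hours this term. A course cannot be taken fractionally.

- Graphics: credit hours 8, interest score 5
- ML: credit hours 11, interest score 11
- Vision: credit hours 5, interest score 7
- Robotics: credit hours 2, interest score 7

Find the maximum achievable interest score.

This is an integer program with binary decision variables.
ML + Robotics: credit hours 11 + 2 = 13 ≤ 13, interest score 11 + 7 = 18.
Vision + Robotics: credit hours 5 + 2 = 7 ≤ 13, interest score 7 + 7 = 14.
Best is ML and Robotics with total interest score 18.

18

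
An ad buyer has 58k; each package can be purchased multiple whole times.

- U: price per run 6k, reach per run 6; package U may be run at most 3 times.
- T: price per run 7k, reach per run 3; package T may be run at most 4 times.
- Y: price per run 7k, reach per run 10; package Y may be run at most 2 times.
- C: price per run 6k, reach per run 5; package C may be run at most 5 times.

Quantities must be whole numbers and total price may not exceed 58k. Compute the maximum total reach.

3×U, 2×Y, and 4×C: price 56 ≤ 58, reach 3·6 + 2·10 + 4·5 = 58.
2×U, 2×Y, and 5×C: price 56 ≤ 58, reach 2·6 + 2·10 + 5·5 = 57.
Best is 58.

58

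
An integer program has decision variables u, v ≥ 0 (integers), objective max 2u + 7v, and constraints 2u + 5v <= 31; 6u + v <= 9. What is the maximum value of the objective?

(u,v)=(0,6): 2·0+5·6=30≤31, 6·0+1·6=6≤9, objective 42.
(u,v)=(0,5): 2·0+5·5=25≤31, 6·0+1·5=5≤9, objective 35.
Maximum is 42 at (u,v)=(0,6).

42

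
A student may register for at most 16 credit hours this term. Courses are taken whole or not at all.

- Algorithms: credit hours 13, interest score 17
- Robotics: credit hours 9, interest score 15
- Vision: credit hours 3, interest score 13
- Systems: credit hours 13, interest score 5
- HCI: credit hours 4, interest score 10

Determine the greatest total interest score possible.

Take Robotics, Vision, and HCI: credit hours 9 + 3 + 4 = 16 ≤ 16, interest score 15 + 13 + 10 = 38.
No other feasible combination does better.

38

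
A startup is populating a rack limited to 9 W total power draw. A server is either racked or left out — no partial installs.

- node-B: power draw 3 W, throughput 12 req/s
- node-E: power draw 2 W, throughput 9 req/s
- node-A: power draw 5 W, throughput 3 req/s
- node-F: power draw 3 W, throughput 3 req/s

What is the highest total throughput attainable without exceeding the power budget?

24

Allowing fractional choices, the relaxed optimum would be about 24.6, but servers are indivisible.
node-B + node-E + node-F: power draw 3 + 2 + 3 = 8 ≤ 9, throughput 12 + 9 + 3 = 24.
node-B + node-E: power draw 3 + 2 = 5 ≤ 9, throughput 12 + 9 = 21.
Best is node-B, node-E, and node-F with total throughput 24.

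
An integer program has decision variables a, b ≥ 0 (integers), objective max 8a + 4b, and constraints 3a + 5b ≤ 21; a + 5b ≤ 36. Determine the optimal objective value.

(a,b)=(7,0): 3·7+5·0=21≤21, 1·7+5·0=7≤36, objective 56.
(a,b)=(6,0): 3·6+5·0=18≤21, 1·6+5·0=6≤36, objective 48.
No feasible integer point exceeds 56.

56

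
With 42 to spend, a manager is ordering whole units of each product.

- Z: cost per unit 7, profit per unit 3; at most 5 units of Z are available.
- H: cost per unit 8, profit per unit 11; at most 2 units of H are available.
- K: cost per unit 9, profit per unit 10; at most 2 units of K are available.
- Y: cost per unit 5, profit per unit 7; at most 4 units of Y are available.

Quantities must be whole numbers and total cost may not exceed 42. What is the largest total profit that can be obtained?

Y has the best ratio (7/5); taking only Y gives at most 4×7 = 28 (stopped by the supply cap of 4).
Mixing does better — 2×H, 1×K, and 3×Y: cost 40 ≤ 42, profit 2·11 + 1·10 + 3·7 = 53.

53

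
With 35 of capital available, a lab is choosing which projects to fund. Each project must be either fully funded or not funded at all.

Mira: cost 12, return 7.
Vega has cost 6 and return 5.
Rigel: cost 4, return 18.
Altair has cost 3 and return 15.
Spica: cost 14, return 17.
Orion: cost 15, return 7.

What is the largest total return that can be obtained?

57

Allowing fractional choices, the relaxed optimum would be about 59.7, but projects are indivisible.
Mira + Rigel + Altair + Spica: cost 12 + 4 + 3 + 14 = 33 ≤ 35, return 7 + 18 + 15 + 17 = 57.
Vega + Rigel + Altair + Spica: cost 6 + 4 + 3 + 14 = 27 ≤ 35, return 5 + 18 + 15 + 17 = 55.
Rigel + Altair + Spica: cost 4 + 3 + 14 = 21 ≤ 35, return 18 + 15 + 17 = 50.
Best is Mira, Rigel, Altair, and Spica with total return 57.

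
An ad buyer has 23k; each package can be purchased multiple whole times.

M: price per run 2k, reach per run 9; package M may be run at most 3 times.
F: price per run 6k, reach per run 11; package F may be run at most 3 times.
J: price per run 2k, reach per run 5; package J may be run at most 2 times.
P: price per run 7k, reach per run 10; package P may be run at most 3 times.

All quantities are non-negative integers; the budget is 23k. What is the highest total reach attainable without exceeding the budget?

59

Take 3×M, 2×F, and 2×J: price 22 ≤ 23, reach 3·9 + 2·11 + 2·5 = 59.
M has the best ratio (9/2) and is taken to its limit of 3; remaining capacity is filled optimally with the others.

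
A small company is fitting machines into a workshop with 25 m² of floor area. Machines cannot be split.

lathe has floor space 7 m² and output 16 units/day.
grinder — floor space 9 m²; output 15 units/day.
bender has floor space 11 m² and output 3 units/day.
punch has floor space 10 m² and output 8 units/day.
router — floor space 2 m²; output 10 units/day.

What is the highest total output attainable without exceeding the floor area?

Take lathe, grinder, and router: floor space 7 + 9 + 2 = 18 ≤ 25, output 16 + 15 + 10 = 41.
No other feasible combination does better.

41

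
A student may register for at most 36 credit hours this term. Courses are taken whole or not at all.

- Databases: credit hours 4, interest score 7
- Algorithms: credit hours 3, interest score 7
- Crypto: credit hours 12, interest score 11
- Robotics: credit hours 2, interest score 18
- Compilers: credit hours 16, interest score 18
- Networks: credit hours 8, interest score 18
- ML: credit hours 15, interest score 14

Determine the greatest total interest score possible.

68

Allowing fractional choices, the relaxed optimum would be about 70.8, but courses are indivisible.
Databases + Algorithms + Robotics + Compilers + Networks: credit hours 4 + 3 + 2 + 16 + 8 = 33 ≤ 36, interest score 7 + 7 + 18 + 18 + 18 = 68.
Databases + Algorithms + Robotics + Networks + ML: credit hours 4 + 3 + 2 + 8 + 15 = 32 ≤ 36, interest score 7 + 7 + 18 + 18 + 14 = 64.
Best is Databases, Algorithms, Robotics, Compilers, and Networks with total interest score 68.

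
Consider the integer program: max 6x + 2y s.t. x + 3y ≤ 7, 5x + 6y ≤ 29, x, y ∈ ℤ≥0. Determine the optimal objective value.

30

(x,y)=(5,0): 1·5+3·0=5≤7, 5·5+6·0=25≤29, objective 30.
(x,y)=(4,1): 1·4+3·1=7≤7, 5·4+6·1=26≤29, objective 26.
(x,y)=(4,0): 1·4+3·0=4≤7, 5·4+6·0=20≤29, objective 24.
No feasible integer point exceeds 30.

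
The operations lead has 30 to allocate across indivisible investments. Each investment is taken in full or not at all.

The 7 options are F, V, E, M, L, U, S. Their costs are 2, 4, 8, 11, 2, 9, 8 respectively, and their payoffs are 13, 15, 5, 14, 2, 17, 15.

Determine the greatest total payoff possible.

62

Allowing fractional choices, the relaxed optimum would be about 68.9, but investments are indivisible.
F + V + L + U + S: cost 2 + 4 + 2 + 9 + 8 = 25 ≤ 30, payoff 13 + 15 + 2 + 17 + 15 = 62.
F + V + M + L + U: cost 2 + 4 + 11 + 2 + 9 = 28 ≤ 30, payoff 13 + 15 + 14 + 2 + 17 = 61.
Best is F, V, L, U, and S with total payoff 62.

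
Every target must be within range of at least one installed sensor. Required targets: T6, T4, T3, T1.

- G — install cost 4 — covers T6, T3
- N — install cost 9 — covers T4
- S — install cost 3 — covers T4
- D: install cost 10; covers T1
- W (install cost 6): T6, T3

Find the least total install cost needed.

17

Choose G, S, and D: together they cover T6, T4, T3, T1 — every target.
Total install cost: 4 + 3 + 10 = 17.
No cover costs less than 17.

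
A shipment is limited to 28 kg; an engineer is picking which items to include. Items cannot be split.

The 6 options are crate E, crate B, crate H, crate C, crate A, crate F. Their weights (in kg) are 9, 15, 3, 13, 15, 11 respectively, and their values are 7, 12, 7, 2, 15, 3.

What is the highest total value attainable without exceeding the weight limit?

This is an integer program with binary decision variables.
crate E + crate H + crate A: weight 9 + 3 + 15 = 27 ≤ 28, value 7 + 7 + 15 = 29.
crate H + crate A: weight 3 + 15 = 18 ≤ 28, value 7 + 15 = 22.
crate E + crate B + crate H: weight 9 + 15 + 3 = 27 ≤ 28, value 7 + 12 + 7 = 26.
Best is crate E, crate H, and crate A with total value 29.

29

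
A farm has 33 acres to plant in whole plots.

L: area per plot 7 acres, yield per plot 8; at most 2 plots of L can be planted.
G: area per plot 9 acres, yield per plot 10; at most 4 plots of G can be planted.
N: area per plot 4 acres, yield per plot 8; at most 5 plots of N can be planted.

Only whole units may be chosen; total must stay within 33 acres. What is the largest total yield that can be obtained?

50

N has the best ratio (8/4); taking only N gives at most 5×8 = 40 (stopped by the supply cap of 5).
Mixing does better — 1×G and 5×N: area 29 ≤ 33, yield 1·10 + 5·8 = 50.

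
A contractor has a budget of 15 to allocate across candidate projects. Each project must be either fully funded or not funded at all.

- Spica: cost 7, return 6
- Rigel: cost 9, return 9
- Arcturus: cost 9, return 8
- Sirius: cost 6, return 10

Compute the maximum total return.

Rigel + Sirius: cost 9 + 6 = 15 ≤ 15, return 9 + 10 = 19.
Arcturus + Sirius: cost 9 + 6 = 15 ≤ 15, return 8 + 10 = 18.
Spica + Sirius: cost 7 + 6 = 13 ≤ 15, return 6 + 10 = 16.
Best is Rigel and Sirius with total return 19.

19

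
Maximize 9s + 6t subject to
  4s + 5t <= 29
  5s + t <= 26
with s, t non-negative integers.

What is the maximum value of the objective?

Relaxing integrality, the LP optimum is 55.00 at (s,t) = (4.81, 1.95), which is not an integer point.
(s,t)=(5,1) is feasible, giving 51.
(s,t)=(4,2) is feasible, giving 48.
No feasible integer point exceeds 51.

51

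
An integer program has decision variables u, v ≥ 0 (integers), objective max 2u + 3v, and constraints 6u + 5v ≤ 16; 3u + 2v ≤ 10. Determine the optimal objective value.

9

Relaxing integrality, the LP optimum is 9.60 at (u,v) = (0, 3.2), which is not an integer point.
(u,v)=(0,3) is feasible, giving 9.
(u,v)=(1,2) is feasible, giving 8.
(u,v)=(0,2) is feasible, giving 6.
The best lattice point is (0,3), giving 9.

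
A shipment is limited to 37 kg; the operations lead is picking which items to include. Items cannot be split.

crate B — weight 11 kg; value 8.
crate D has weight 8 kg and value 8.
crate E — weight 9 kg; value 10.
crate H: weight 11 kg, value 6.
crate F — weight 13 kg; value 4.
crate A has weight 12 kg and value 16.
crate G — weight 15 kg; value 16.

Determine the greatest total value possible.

Treat it as a binary knapsack problem.
crate D + crate A + crate G: weight 8 + 12 + 15 = 35 ≤ 37, value 8 + 16 + 16 = 40.
crate E + crate A + crate G: weight 9 + 12 + 15 = 36 ≤ 37, value 10 + 16 + 16 = 42.
Best is crate E, crate A, and crate G with total value 42.

42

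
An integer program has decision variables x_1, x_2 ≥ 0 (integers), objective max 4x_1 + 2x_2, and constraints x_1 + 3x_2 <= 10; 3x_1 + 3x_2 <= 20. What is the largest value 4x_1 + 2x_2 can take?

24

Relaxing integrality, the LP optimum is 26.67 at (x_1,x_2) = (6.67, 0), which is not an integer point.
(x_1,x_2)=(6,0) is feasible, giving 24.
(x_1,x_2)=(5,1) is feasible, giving 22.
The best lattice point is (6,0), giving 24.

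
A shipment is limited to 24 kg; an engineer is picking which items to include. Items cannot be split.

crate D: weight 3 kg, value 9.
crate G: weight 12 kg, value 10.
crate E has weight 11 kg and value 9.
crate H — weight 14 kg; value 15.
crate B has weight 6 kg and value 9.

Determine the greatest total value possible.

This is a 0-1 knapsack instance.
Take crate D, crate H, and crate B: weight 3 + 14 + 6 = 23 ≤ 24, value 9 + 15 + 9 = 33.
No other feasible combination does better.

33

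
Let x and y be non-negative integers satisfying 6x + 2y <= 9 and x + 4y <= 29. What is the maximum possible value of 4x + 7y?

Relaxing integrality, the LP optimum is 31.50 at (x,y) = (0, 4.5), which is not an integer point.
(x,y)=(0,4): 6·0+2·4=8≤9, 1·0+4·4=16≤29, objective 28.
(x,y)=(0,3): 6·0+2·3=6≤9, 1·0+4·3=12≤29, objective 21.
Maximum is 28 at (x,y)=(0,4).

28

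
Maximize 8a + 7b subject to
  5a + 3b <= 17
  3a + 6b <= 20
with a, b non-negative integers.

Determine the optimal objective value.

Relaxing integrality, the LP optimum is 32.33 at (a,b) = (2, 2.33), which is not an integer point.
(a,b)=(2,2): 5·2+3·2=16≤17, 3·2+6·2=18≤20, objective 30.
(a,b)=(2,1): 5·2+3·1=13≤17, 3·2+6·1=12≤20, objective 23.
The best lattice point is (2,2), giving 30.

30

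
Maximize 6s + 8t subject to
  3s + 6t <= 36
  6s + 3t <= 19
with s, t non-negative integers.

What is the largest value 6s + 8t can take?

(s,t)=(0,6) is feasible, giving 48.
(s,t)=(0,5) is feasible, giving 40.
(s,t)=(1,4) is feasible, giving 38.
Maximum is 48 at (s,t)=(0,6).

48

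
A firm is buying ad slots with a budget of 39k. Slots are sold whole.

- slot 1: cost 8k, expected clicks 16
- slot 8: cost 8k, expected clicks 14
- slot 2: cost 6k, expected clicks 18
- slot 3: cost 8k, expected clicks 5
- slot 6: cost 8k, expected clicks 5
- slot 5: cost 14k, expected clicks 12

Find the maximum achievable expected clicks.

60

Allowing fractional choices, the relaxed optimum would be about 61.9, but ad slots are indivisible.
slot 1 + slot 8 + slot 2 + slot 5: cost 8 + 8 + 6 + 14 = 36 ≤ 39, expected clicks 16 + 14 + 18 + 12 = 60.
slot 1 + slot 8 + slot 2 + slot 3: cost 8 + 8 + 6 + 8 = 30 ≤ 39, expected clicks 16 + 14 + 18 + 5 = 53.
slot 1 + slot 8 + slot 2 + slot 3 + slot 6: cost 8 + 8 + 6 + 8 + 8 = 38 ≤ 39, expected clicks 16 + 14 + 18 + 5 + 5 = 58.
Best is slot 1, slot 8, slot 2, and slot 5 with total expected clicks 60.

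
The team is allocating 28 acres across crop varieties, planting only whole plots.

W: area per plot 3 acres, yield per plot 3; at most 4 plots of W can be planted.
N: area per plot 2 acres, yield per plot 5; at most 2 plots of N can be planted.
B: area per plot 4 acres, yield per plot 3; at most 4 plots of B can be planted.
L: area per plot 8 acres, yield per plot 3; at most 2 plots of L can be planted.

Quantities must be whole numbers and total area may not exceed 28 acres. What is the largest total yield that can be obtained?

This is a bounded integer knapsack.
4×W, 2×N, and 3×B: area 28 ≤ 28, yield 4·3 + 2·5 + 3·3 = 31.
2×W, 2×N, and 4×B: area 26 ≤ 28, yield 2·3 + 2·5 + 4·3 = 28.
Best is 31.

31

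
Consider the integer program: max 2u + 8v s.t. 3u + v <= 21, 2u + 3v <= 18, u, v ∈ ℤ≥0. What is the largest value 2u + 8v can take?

(u,v)=(0,6): 3·0+1·6=6≤21, 2·0+3·6=18≤18, objective 48.
(u,v)=(1,5): 3·1+1·5=8≤21, 2·1+3·5=17≤18, objective 42.
The best lattice point is (0,6), giving 48.

48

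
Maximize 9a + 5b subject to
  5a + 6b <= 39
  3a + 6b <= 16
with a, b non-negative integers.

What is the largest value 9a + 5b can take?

Relaxing integrality, the LP optimum is 48.00 at (a,b) = (5.33, 0), which is not an integer point.
(a,b)=(5,0): 5·5+6·0=25≤39, 3·5+6·0=15≤16, objective 45.
(a,b)=(4,0): 5·4+6·0=20≤39, 3·4+6·0=12≤16, objective 36.
Maximum is 45 at (a,b)=(5,0).

45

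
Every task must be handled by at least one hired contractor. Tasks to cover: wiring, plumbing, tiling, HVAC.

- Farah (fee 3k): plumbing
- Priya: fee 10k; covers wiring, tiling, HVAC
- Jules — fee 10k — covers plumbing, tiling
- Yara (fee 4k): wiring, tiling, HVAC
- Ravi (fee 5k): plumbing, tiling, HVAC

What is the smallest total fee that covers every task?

7

This is a weighted set-cover instance.
Choose Farah and Yara: together they cover wiring, plumbing, tiling, HVAC — every task.
Total fee: 3 + 4 = 7.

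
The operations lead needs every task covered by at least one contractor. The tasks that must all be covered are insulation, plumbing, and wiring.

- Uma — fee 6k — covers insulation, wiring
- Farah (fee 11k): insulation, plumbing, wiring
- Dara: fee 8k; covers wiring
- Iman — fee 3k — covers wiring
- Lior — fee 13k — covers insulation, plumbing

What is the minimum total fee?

11

The greedy cost-per-new-task heuristic would pick Uma and Farah for 17, but a cheaper cover exists.
Farah alone covers insulation, plumbing, wiring — every task.
Total fee: 11.
No cover costs less than 11.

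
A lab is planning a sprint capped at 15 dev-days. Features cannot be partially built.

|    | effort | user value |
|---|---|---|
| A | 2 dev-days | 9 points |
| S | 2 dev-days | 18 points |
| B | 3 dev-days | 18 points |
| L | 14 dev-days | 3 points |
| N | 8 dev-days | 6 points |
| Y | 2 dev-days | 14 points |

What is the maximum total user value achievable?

59

A + S + B + N: effort 2 + 2 + 3 + 8 = 15 ≤ 15, user value 9 + 18 + 18 + 6 = 51.
A + S + B + Y: effort 2 + 2 + 3 + 2 = 9 ≤ 15, user value 9 + 18 + 18 + 14 = 59.
S + B + N + Y: effort 2 + 3 + 8 + 2 = 15 ≤ 15, user value 18 + 18 + 6 + 14 = 56.
Best is A, S, B, and Y with total user value 59.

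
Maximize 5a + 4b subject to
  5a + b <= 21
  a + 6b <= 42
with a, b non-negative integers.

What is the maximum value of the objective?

39

The continuous relaxation peaks at (2.9, 6.52) with value 40.55; rounding to a feasible lattice point costs some objective.
(a,b)=(3,6): 5·3+1·6=21≤21, 1·3+6·6=39≤42, objective 39.
(a,b)=(3,5): 5·3+1·5=20≤21, 1·3+6·5=33≤42, objective 35.
Maximum is 39 at (a,b)=(3,6).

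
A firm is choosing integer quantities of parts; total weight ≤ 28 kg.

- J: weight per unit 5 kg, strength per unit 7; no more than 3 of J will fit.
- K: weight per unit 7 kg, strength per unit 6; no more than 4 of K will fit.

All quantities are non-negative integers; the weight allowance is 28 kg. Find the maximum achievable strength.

27

3×J and 1×K: weight 22 ≤ 28, strength 3·7 + 1·6 = 27.
2×J and 2×K: weight 24 ≤ 28, strength 2·7 + 2·6 = 26.
Best is 27.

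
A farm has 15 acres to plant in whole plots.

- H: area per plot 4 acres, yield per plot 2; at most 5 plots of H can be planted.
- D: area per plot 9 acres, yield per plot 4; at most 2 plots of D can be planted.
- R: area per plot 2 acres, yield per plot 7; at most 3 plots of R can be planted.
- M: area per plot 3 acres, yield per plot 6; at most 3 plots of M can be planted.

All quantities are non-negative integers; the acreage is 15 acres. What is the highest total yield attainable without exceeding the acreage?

39

R has the best ratio (7/2); taking only R gives at most 3×7 = 21 (stopped by the supply cap of 3).
Mixing does better — 3×R and 3×M: area 15 ≤ 15, yield 3·7 + 3·6 = 39.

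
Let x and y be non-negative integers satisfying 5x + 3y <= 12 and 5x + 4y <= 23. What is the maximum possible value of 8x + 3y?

16

Relaxing integrality, the LP optimum is 19.20 at (x,y) = (2.4, 0), which is not an integer point.
(x,y)=(2,0): 5·2+3·0=10≤12, 5·2+4·0=10≤23, objective 16.
(x,y)=(1,1): 5·1+3·1=8≤12, 5·1+4·1=9≤23, objective 11.
(x,y)=(1,0): 5·1+3·0=5≤12, 5·1+4·0=5≤23, objective 8.
The best lattice point is (2,0), giving 16.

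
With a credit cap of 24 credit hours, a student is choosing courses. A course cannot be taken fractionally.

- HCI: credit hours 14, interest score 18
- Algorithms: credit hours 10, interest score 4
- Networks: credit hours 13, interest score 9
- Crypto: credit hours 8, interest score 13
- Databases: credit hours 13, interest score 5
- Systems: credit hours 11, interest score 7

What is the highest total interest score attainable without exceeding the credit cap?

This is an integer program with binary decision variables.
Networks + Crypto: credit hours 13 + 8 = 21 ≤ 24, interest score 9 + 13 = 22.
HCI + Crypto: credit hours 14 + 8 = 22 ≤ 24, interest score 18 + 13 = 31.
Best is HCI and Crypto with total interest score 31.

31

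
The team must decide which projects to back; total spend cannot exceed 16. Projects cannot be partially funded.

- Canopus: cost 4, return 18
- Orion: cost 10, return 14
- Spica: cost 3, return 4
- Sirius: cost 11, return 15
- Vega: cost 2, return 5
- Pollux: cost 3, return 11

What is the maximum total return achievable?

Allowing fractional choices, the relaxed optimum would be about 43.8, but projects are indivisible.
Canopus + Vega + Pollux: cost 4 + 2 + 3 = 9 ≤ 16, return 18 + 5 + 11 = 34.
Canopus + Spica + Vega + Pollux: cost 4 + 3 + 2 + 3 = 12 ≤ 16, return 18 + 4 + 5 + 11 = 38.
Canopus + Orion + Vega: cost 4 + 10 + 2 = 16 ≤ 16, return 18 + 14 + 5 = 37.
Best is Canopus, Spica, Vega, and Pollux with total return 38.

38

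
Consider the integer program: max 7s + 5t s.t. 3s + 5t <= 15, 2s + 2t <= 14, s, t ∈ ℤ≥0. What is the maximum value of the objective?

35

(s,t)=(5,0): 3·5+5·0=15≤15, 2·5+2·0=10≤14, objective 35.
(s,t)=(4,0): 3·4+5·0=12≤15, 2·4+2·0=8≤14, objective 28.
The best lattice point is (5,0), giving 35.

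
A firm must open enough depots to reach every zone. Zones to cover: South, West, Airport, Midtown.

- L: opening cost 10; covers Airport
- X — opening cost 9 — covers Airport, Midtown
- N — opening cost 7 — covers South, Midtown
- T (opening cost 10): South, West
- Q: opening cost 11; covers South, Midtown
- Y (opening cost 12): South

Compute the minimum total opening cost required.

19

The greedy cost-per-new-zone heuristic would pick N, X, and T for 26, but a cheaper cover exists.
Choose X and T: together they cover South, West, Airport, Midtown — every zone.
Total opening cost: 9 + 10 = 19.
No cover costs less than 19.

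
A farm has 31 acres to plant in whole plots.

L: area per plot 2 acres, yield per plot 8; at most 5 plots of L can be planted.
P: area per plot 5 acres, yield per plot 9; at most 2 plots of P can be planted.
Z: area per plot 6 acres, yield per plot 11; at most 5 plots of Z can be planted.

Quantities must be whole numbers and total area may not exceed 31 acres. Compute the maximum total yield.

4×L, 1×P, and 3×Z: area 31 ≤ 31, yield 4·8 + 1·9 + 3·11 = 74.
5×L and 3×Z: area 28 ≤ 31, yield 5·8 + 3·11 = 73.
Best is 74.

74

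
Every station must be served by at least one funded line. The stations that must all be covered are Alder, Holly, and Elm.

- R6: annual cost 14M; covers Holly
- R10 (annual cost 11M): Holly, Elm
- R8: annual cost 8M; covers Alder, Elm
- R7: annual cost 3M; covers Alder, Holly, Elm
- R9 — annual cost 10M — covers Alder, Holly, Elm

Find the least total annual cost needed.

R7 alone covers Alder, Holly, Elm — every station.
Total annual cost: 3.
No cover costs less than 3.

3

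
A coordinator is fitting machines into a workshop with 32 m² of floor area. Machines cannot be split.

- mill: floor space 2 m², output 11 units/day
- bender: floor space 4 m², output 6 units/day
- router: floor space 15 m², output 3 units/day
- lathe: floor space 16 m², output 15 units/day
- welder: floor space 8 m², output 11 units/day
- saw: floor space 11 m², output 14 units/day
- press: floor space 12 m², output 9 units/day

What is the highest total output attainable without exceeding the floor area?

43

Allowing fractional choices, the relaxed optimum would be about 48.6, but machines are indivisible.
mill + bender + lathe + welder: floor space 2 + 4 + 16 + 8 = 30 ≤ 32, output 11 + 6 + 15 + 11 = 43.
mill + lathe + saw: floor space 2 + 16 + 11 = 29 ≤ 32, output 11 + 15 + 14 = 40.
mill + bender + welder + saw: floor space 2 + 4 + 8 + 11 = 25 ≤ 32, output 11 + 6 + 11 + 14 = 42.
Best is mill, bender, lathe, and welder with total output 43.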